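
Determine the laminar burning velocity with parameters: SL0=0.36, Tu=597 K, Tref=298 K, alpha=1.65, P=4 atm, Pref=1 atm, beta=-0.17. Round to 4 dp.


SL = SL0 * (Tu/Tref)^alpha * (P/Pref)^beta
T ratio = 597/298 = 2.00335570
(T ratio)^alpha = 2.00335570^1.65 = 3.147029
(P/Pref)^beta = 4^(-0.17) = 0.790041
SL = 0.36 * 3.147029 * 0.790041 = 0.8951 m/s


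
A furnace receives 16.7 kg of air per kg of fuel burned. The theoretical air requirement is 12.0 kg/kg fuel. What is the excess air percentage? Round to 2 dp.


Excess air = actual - stoichiometric = 16.7 - 12.0 = 4.70 kg/kg fuel
Excess air % = (excess / stoich) * 100 = (4.70 / 12.0) * 100 = 39.17%


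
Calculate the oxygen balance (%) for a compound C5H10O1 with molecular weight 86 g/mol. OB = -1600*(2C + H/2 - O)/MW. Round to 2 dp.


OB = -1600 * (2C + H/2 - O) / MW
Inner = 2*5 + 10/2 - 1 = 14.00
OB = -1600 * 14.00 / 86 = -260.47%


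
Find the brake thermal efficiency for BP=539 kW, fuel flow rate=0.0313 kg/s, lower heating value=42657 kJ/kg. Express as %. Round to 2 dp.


eta_BTE = (BP / (mf * LHV)) * 100
Denominator = 0.0313 * 42657 = 1335.1641 kW
eta_BTE = (539 / 1335.1641) * 100 = 40.37%


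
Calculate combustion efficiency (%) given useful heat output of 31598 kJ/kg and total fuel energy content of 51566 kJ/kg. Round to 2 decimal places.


Efficiency = (Q_useful / Q_fuel) * 100
Efficiency = (31598 / 51566) * 100
Efficiency = 0.6128 * 100 = 61.28%


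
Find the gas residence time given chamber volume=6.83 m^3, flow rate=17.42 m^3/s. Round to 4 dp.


tau = V / Q_flow
tau = 6.83 / 17.42 = 0.3921 s


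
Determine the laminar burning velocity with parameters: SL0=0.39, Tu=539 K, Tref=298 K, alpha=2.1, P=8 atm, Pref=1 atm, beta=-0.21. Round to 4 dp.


SL = SL0 * (Tu/Tref)^alpha * (P/Pref)^beta
T ratio = 539/298 = 1.80872483
(T ratio)^alpha = 1.80872483^2.1 = 3.471221
(P/Pref)^beta = 8^(-0.21) = 0.646176
SL = 0.39 * 3.471221 * 0.646176 = 0.8748 m/s


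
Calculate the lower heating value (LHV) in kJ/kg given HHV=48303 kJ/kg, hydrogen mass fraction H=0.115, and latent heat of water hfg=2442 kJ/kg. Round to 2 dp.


LHV = HHV - hfg * 9 * H
Water correction = 2442 * 9 * 0.115 = 2527.470 kJ/kg
LHV = 48303 - 2527.470 = 45775.53 kJ/kg


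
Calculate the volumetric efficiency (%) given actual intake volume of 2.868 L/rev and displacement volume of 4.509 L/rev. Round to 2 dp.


eta_v = (V_actual / V_disp) * 100
Ratio = 2.868 / 4.509 = 0.6361
eta_v = 0.6361 * 100 = 63.61%


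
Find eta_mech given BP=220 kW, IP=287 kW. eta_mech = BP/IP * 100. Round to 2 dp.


eta_mech = (BP / IP) * 100
Ratio = 220 / 287 = 0.7666
eta_mech = 0.7666 * 100 = 76.66%


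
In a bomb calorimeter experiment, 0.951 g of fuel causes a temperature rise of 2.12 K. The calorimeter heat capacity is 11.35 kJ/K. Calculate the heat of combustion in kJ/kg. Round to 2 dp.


Hc = C_cal * delta_T / m_fuel
Q_released = 11.35 * 2.12 = 24.0620 kJ
m_fuel = 0.951 g = 0.951/1000 kg = 0.000951 kg
Hc = 24.0620 / 0.000951 = 25301.79 kJ/kg


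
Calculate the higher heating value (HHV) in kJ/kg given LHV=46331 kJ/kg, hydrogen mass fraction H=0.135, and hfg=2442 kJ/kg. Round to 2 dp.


HHV = LHV + hfg * 9 * H
Water addition = 2442 * 9 * 0.135 = 2967.030 kJ/kg
HHV = 46331 + 2967.030 = 49298.03 kJ/kg


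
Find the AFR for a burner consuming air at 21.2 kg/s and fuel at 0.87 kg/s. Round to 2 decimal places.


AFR = m_air / m_fuel
AFR = 21.2 / 0.87 = 24.37


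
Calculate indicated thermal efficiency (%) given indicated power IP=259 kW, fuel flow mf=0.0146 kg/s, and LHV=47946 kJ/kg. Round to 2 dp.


eta_ith = (IP / (mf * LHV)) * 100
Denominator = 0.0146 * 47946 = 700.0116 kW
eta_ith = (259 / 700.0116) * 100 = 37.00%


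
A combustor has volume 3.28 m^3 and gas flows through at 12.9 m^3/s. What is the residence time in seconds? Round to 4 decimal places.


tau = V / Q_flow
tau = 3.28 / 12.9 = 0.2543 s


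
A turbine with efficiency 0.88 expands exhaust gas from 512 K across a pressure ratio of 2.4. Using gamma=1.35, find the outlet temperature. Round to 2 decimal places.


T_out = T_in * (1 - eta * (1 - PR^(-(gamma-1)/gamma)))
Exponent = -(1.35-1)/1.35 = -0.25925926
PR^exp = 2.4^(-0.25925926) = 0.79694200
Factor = 1 - 0.88*(1 - 0.79694200) = 0.82130896
T_out = 512 * 0.82130896 = 420.51 K


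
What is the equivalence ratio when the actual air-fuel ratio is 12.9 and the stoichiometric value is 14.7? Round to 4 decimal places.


phi = AFR_stoich / AFR_actual
phi = 14.7 / 12.9 = 1.1395


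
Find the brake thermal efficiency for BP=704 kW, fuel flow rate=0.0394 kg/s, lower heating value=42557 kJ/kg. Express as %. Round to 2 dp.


eta_BTE = (BP / (mf * LHV)) * 100
Denominator = 0.0394 * 42557 = 1676.7458 kW
eta_BTE = (704 / 1676.7458) * 100 = 41.99%


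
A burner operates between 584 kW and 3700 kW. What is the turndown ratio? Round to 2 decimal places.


TDR = Q_max / Q_min
TDR = 3700 / 584 = 6.34


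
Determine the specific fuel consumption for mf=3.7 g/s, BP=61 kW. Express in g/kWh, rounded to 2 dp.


SFC = (mf / BP) * 3600
Rate = 3.7 / 61 = 0.060656 g/(s*kW)
SFC = 0.060656 * 3600 = 218.36 g/kWh


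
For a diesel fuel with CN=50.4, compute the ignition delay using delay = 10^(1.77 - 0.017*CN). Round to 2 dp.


delay = 10^(1.77 - 0.017*CN)
Exponent = 1.77 - 0.017*50.4 = 0.9132
delay = 10^0.9132 = 8.19 ms


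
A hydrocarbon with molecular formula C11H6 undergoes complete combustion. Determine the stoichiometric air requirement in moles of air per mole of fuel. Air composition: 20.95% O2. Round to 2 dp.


Balanced combustion: C11H6 + 12.5 O2 -> 11 CO2 + 3 H2O
O2 needed = C + H/4 = 11 + 6/4 = 12.50 moles
Air moles = O2 / 0.2095 = 12.50 / 0.2095 = 59.67 moles air


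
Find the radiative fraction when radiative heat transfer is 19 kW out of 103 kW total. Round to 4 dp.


f_rad = Q_rad / Q_total
f_rad = 19 / 103 = 0.1845


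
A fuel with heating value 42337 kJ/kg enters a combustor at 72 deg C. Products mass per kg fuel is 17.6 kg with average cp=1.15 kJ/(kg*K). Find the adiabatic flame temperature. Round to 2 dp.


T_ad = T_in + Hc / (m_p * cp)
Denominator = 17.6 * 1.15 = 20.2400
Temperature rise = 42337 / 20.2400 = 2091.75 K
T_ad = 72 + 2091.75 = 2163.75 deg C


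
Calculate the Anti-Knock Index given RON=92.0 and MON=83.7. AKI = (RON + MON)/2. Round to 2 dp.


AKI = (RON + MON) / 2
AKI = (92.0 + 83.7) / 2
AKI = 175.7 / 2 = 87.85


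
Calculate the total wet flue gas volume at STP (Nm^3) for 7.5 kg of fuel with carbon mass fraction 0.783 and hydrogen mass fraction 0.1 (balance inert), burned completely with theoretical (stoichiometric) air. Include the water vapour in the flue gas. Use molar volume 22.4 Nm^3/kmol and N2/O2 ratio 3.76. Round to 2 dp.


Per kg fuel: CO2 = (C/12 kmol)*22.4 = (0.783/12)*22.4 = 1.46160 Nm^3
Per kg fuel: H2O = (H/2 kmol)*22.4 = (0.1/2)*22.4 = 1.12000 Nm^3
O2 needed per kg fuel = C/12 + H/4 = 0.783/12 + 0.1/4 = 0.09025000 kmol
Per kg fuel: N2 = O2*3.76*22.4 = 0.09025000*3.76*22.4 = 7.60122 Nm^3
Total per kg = 1.46160 + 1.12000 + 7.60122 = 10.18282 Nm^3
Total = 10.18282 * 7.5 = 76.37 Nm^3


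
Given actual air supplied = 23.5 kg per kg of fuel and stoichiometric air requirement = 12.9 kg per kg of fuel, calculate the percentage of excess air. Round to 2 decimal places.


Excess air = actual - stoichiometric = 23.5 - 12.9 = 10.60 kg/kg fuel
Excess air % = (excess / stoich) * 100 = (10.60 / 12.9) * 100 = 82.17%


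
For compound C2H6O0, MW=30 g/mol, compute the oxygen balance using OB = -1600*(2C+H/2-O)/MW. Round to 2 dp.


OB = -1600 * (2C + H/2 - O) / MW
Inner = 2*2 + 6/2 - 0 = 7.00
OB = -1600 * 7.00 / 30 = -373.33%


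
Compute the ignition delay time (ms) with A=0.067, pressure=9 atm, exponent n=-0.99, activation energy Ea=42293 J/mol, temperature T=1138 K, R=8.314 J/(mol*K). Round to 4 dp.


tau = A * P^n * exp(Ea/(R*T))
P^n = 9^(-0.99) = 0.11357949
Ea/(R*T) = 42293/(8.314*1138) = 4.470089
exp(Ea/(R*T)) = 87.364534
tau = 0.067 * 0.11357949 * 87.364534 = 0.6648 ms


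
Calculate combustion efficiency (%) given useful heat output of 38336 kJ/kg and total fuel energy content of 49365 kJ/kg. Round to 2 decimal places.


Efficiency = (Q_useful / Q_fuel) * 100
Efficiency = (38336 / 49365) * 100
Efficiency = 0.7766 * 100 = 77.66%


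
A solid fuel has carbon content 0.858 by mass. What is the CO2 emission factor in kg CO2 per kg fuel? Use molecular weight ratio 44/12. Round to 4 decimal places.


EF = C_frac * (M_CO2 / M_C)
EF = 0.858 * (44/12)
EF = 0.858 * 3.666667 = 3.1460 kg_CO2/kg_fuel


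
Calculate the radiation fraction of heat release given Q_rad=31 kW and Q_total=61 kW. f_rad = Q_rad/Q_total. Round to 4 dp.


f_rad = Q_rad / Q_total
f_rad = 31 / 61 = 0.5082


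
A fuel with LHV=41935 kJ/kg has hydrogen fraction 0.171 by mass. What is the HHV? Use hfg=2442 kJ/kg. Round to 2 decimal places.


HHV = LHV + hfg * 9 * H
Water addition = 2442 * 9 * 0.171 = 3758.238 kJ/kg
HHV = 41935 + 3758.238 = 45693.24 kJ/kg


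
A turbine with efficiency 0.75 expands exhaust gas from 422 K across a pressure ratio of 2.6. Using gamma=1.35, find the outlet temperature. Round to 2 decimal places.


T_out = T_in * (1 - eta * (1 - PR^(-(gamma-1)/gamma)))
Exponent = -(1.35-1)/1.35 = -0.25925926
PR^exp = 2.6^(-0.25925926) = 0.78057442
Factor = 1 - 0.75*(1 - 0.78057442) = 0.83543082
T_out = 422 * 0.83543082 = 352.55 K


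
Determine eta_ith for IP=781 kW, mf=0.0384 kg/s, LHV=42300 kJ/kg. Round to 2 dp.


eta_ith = (IP / (mf * LHV)) * 100
Denominator = 0.0384 * 42300 = 1624.3200 kW
eta_ith = (781 / 1624.3200) * 100 = 48.08%


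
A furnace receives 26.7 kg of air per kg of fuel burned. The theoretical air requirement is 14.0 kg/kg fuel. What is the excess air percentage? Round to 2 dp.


Excess air = actual - stoichiometric = 26.7 - 14.0 = 12.70 kg/kg fuel
Excess air % = (excess / stoich) * 100 = (12.70 / 14.0) * 100 = 90.71%


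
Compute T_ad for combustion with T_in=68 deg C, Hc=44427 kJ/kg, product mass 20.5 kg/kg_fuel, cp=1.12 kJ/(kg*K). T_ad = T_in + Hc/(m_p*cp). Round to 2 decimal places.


T_ad = T_in + Hc / (m_p * cp)
Denominator = 20.5 * 1.12 = 22.9600
Temperature rise = 44427 / 22.9600 = 1934.97 K
T_ad = 68 + 1934.97 = 2002.97 deg C


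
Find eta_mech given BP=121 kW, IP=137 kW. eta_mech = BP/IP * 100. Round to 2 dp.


eta_mech = (BP / IP) * 100
Ratio = 121 / 137 = 0.8832
eta_mech = 0.8832 * 100 = 88.32%


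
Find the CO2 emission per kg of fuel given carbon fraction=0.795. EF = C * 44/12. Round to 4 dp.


EF = C_frac * (M_CO2 / M_C)
EF = 0.795 * (44/12)
EF = 0.795 * 3.666667 = 2.9150 kg_CO2/kg_fuel


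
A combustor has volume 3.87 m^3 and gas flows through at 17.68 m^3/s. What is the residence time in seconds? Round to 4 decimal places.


tau = V / Q_flow
tau = 3.87 / 17.68 = 0.2189 s


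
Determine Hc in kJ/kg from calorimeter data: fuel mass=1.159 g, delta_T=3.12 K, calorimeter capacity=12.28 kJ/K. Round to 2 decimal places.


Hc = C_cal * delta_T / m_fuel
Q_released = 12.28 * 3.12 = 38.3136 kJ
m_fuel = 1.159 g = 1.159/1000 kg = 0.001159 kg
Hc = 38.3136 / 0.001159 = 33057.46 kJ/kg


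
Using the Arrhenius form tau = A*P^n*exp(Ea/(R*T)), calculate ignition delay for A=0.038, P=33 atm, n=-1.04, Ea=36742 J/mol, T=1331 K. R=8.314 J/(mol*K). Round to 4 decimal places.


tau = A * P^n * exp(Ea/(R*T))
P^n = 33^(-1.04) = 0.02634787
Ea/(R*T) = 36742/(8.314*1331) = 3.320280
exp(Ea/(R*T)) = 27.668098
tau = 0.038 * 0.02634787 * 27.668098 = 0.0277 ms


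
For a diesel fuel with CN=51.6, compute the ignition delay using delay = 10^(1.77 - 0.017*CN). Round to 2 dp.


delay = 10^(1.77 - 0.017*CN)
Exponent = 1.77 - 0.017*51.6 = 0.8928
delay = 10^0.8928 = 7.81 ms


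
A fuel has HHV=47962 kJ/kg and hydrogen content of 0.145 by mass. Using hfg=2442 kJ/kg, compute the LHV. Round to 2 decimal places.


LHV = HHV - hfg * 9 * H
Water correction = 2442 * 9 * 0.145 = 3186.810 kJ/kg
LHV = 47962 - 3186.810 = 44775.19 kJ/kg


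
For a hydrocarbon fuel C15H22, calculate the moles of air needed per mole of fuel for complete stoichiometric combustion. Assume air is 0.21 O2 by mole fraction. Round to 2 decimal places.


Balanced combustion: C15H22 + 20.5 O2 -> 15 CO2 + 11 H2O
O2 needed = C + H/4 = 15 + 22/4 = 20.50 moles
Air moles = O2 / 0.21 = 20.50 / 0.21 = 97.62 moles air


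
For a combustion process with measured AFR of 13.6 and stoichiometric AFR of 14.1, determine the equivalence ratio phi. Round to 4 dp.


phi = AFR_stoich / AFR_actual
phi = 14.1 / 13.6 = 1.0368


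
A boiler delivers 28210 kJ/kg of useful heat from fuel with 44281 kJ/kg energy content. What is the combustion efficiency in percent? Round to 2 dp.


Efficiency = (Q_useful / Q_fuel) * 100
Efficiency = (28210 / 44281) * 100
Efficiency = 0.6371 * 100 = 63.71%


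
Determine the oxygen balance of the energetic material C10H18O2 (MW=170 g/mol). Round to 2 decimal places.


OB = -1600 * (2C + H/2 - O) / MW
Inner = 2*10 + 18/2 - 2 = 27.00
OB = -1600 * 27.00 / 170 = -254.12%


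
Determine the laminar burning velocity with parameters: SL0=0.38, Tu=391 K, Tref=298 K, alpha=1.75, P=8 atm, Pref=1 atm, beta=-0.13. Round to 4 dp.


SL = SL0 * (Tu/Tref)^alpha * (P/Pref)^beta
T ratio = 391/298 = 1.31208054
(T ratio)^alpha = 1.31208054^1.75 = 1.608536
(P/Pref)^beta = 8^(-0.13) = 0.763130
SL = 0.38 * 1.608536 * 0.763130 = 0.4665 m/s


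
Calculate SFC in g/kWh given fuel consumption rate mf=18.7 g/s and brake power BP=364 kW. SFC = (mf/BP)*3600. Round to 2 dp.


SFC = (mf / BP) * 3600
Rate = 18.7 / 364 = 0.051374 g/(s*kW)
SFC = 0.051374 * 3600 = 184.95 g/kWh


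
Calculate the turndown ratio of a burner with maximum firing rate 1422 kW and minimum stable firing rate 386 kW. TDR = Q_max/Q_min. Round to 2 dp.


TDR = Q_max / Q_min
TDR = 1422 / 386 = 3.68


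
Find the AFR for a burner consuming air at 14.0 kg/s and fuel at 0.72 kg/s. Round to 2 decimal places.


AFR = m_air / m_fuel
AFR = 14.0 / 0.72 = 19.44


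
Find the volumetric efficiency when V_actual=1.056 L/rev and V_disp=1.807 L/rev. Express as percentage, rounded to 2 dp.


eta_v = (V_actual / V_disp) * 100
Ratio = 1.056 / 1.807 = 0.5844
eta_v = 0.5844 * 100 = 58.44%


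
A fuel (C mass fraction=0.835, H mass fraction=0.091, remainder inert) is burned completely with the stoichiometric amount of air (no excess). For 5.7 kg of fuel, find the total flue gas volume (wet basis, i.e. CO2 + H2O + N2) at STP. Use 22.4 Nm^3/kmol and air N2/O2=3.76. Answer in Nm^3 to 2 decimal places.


Per kg fuel: CO2 = (C/12 kmol)*22.4 = (0.835/12)*22.4 = 1.55867 Nm^3
Per kg fuel: H2O = (H/2 kmol)*22.4 = (0.091/2)*22.4 = 1.01920 Nm^3
O2 needed per kg fuel = C/12 + H/4 = 0.835/12 + 0.091/4 = 0.09233333 kmol
Per kg fuel: N2 = O2*3.76*22.4 = 0.09233333*3.76*22.4 = 7.77668 Nm^3
Total per kg = 1.55867 + 1.01920 + 7.77668 = 10.35455 Nm^3
Total = 10.35455 * 5.7 = 59.02 Nm^3


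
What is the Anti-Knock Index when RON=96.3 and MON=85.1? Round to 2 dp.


AKI = (RON + MON) / 2
AKI = (96.3 + 85.1) / 2
AKI = 181.4 / 2 = 90.70


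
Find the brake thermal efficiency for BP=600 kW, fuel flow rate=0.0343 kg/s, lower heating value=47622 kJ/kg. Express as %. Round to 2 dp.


eta_BTE = (BP / (mf * LHV)) * 100
Denominator = 0.0343 * 47622 = 1633.4346 kW
eta_BTE = (600 / 1633.4346) * 100 = 36.73%


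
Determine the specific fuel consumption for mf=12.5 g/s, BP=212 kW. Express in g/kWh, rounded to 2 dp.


SFC = (mf / BP) * 3600
Rate = 12.5 / 212 = 0.058962 g/(s*kW)
SFC = 0.058962 * 3600 = 212.26 g/kWh


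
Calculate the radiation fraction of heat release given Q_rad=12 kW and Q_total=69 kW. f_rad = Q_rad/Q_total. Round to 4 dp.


f_rad = Q_rad / Q_total
f_rad = 12 / 69 = 0.1739


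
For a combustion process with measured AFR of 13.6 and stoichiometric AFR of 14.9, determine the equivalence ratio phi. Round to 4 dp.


phi = AFR_stoich / AFR_actual
phi = 14.9 / 13.6 = 1.0956


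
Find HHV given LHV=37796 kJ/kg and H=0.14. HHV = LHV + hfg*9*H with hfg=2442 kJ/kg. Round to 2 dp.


HHV = LHV + hfg * 9 * H
Water addition = 2442 * 9 * 0.14 = 3076.920 kJ/kg
HHV = 37796 + 3076.920 = 40872.92 kJ/kg


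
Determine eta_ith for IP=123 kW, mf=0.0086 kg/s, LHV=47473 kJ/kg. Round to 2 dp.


eta_ith = (IP / (mf * LHV)) * 100
Denominator = 0.0086 * 47473 = 408.2678 kW
eta_ith = (123 / 408.2678) * 100 = 30.13%


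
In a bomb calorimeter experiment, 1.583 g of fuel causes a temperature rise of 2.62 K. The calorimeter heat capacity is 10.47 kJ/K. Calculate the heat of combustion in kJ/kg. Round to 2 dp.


Hc = C_cal * delta_T / m_fuel
Q_released = 10.47 * 2.62 = 27.4314 kJ
m_fuel = 1.583 g = 1.583/1000 kg = 0.001583 kg
Hc = 27.4314 / 0.001583 = 17328.74 kJ/kg


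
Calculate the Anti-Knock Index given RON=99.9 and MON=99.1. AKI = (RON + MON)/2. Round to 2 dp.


AKI = (RON + MON) / 2
AKI = (99.9 + 99.1) / 2
AKI = 199.0 / 2 = 99.50


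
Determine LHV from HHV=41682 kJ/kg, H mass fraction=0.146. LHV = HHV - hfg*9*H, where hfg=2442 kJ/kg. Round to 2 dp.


LHV = HHV - hfg * 9 * H
Water correction = 2442 * 9 * 0.146 = 3208.788 kJ/kg
LHV = 41682 - 3208.788 = 38473.21 kJ/kg


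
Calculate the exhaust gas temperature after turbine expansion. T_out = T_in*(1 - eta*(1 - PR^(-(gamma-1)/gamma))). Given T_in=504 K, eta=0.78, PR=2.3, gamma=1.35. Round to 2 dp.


T_out = T_in * (1 - eta * (1 - PR^(-(gamma-1)/gamma)))
Exponent = -(1.35-1)/1.35 = -0.25925926
PR^exp = 2.3^(-0.25925926) = 0.80578413
Factor = 1 - 0.78*(1 - 0.80578413) = 0.84851162
T_out = 504 * 0.84851162 = 427.65 K


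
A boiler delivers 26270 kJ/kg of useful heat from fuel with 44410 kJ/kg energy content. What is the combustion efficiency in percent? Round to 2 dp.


Efficiency = (Q_useful / Q_fuel) * 100
Efficiency = (26270 / 44410) * 100
Efficiency = 0.5915 * 100 = 59.15%


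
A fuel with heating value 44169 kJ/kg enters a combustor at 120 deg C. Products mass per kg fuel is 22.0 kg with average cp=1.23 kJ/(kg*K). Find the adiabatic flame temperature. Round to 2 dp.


T_ad = T_in + Hc / (m_p * cp)
Denominator = 22.0 * 1.23 = 27.0600
Temperature rise = 44169 / 27.0600 = 1632.26 K
T_ad = 120 + 1632.26 = 1752.26 deg C


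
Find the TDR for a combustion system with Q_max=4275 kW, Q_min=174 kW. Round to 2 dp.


TDR = Q_max / Q_min
TDR = 4275 / 174 = 24.57


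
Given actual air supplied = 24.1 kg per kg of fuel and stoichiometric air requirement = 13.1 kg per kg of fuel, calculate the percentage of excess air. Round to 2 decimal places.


Excess air = actual - stoichiometric = 24.1 - 13.1 = 11.00 kg/kg fuel
Excess air % = (excess / stoich) * 100 = (11.00 / 13.1) * 100 = 83.97%


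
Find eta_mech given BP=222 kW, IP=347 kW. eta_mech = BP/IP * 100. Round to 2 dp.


eta_mech = (BP / IP) * 100
Ratio = 222 / 347 = 0.6398
eta_mech = 0.6398 * 100 = 63.98%


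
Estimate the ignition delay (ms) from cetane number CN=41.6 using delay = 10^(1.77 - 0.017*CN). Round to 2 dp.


delay = 10^(1.77 - 0.017*CN)
Exponent = 1.77 - 0.017*41.6 = 1.0628
delay = 10^1.0628 = 11.56 ms


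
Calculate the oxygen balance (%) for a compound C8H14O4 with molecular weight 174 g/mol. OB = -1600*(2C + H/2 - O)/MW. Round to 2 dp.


OB = -1600 * (2C + H/2 - O) / MW
Inner = 2*8 + 14/2 - 4 = 19.00
OB = -1600 * 19.00 / 174 = -174.71%


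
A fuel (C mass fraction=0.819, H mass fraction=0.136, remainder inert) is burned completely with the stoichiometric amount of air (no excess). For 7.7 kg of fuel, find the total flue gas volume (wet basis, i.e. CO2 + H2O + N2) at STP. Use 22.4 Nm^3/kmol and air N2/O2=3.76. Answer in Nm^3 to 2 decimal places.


Per kg fuel: CO2 = (C/12 kmol)*22.4 = (0.819/12)*22.4 = 1.52880 Nm^3
Per kg fuel: H2O = (H/2 kmol)*22.4 = (0.136/2)*22.4 = 1.52320 Nm^3
O2 needed per kg fuel = C/12 + H/4 = 0.819/12 + 0.136/4 = 0.10225000 kmol
Per kg fuel: N2 = O2*3.76*22.4 = 0.10225000*3.76*22.4 = 8.61190 Nm^3
Total per kg = 1.52880 + 1.52320 + 8.61190 = 11.66390 Nm^3
Total = 11.66390 * 7.7 = 89.81 Nm^3


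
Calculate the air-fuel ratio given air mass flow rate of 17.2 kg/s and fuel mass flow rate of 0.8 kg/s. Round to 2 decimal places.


AFR = m_air / m_fuel
AFR = 17.2 / 0.8 = 21.50


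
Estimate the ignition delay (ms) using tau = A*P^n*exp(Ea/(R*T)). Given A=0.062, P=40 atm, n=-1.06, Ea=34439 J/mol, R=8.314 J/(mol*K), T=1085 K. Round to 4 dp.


tau = A * P^n * exp(Ea/(R*T))
P^n = 40^(-1.06) = 0.02003625
Ea/(R*T) = 34439/(8.314*1085) = 3.817779
exp(Ea/(R*T)) = 45.503029
tau = 0.062 * 0.02003625 * 45.503029 = 0.0565 ms


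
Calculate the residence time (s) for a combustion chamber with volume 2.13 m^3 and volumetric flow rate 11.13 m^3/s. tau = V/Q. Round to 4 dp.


tau = V / Q_flow
tau = 2.13 / 11.13 = 0.1914 s


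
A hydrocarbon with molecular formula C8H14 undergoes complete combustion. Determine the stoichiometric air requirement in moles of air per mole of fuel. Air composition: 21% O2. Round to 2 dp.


Balanced combustion: C8H14 + 11.5 O2 -> 8 CO2 + 7 H2O
O2 needed = C + H/4 = 8 + 14/4 = 11.50 moles
Air moles = O2 / 0.21 = 11.50 / 0.21 = 54.76 moles air


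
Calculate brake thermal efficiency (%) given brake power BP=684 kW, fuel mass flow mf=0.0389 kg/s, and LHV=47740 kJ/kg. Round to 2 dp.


eta_BTE = (BP / (mf * LHV)) * 100
Denominator = 0.0389 * 47740 = 1857.0860 kW
eta_BTE = (684 / 1857.0860) * 100 = 36.83%


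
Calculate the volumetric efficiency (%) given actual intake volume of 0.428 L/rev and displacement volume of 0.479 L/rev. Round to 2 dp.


eta_v = (V_actual / V_disp) * 100
Ratio = 0.428 / 0.479 = 0.8935
eta_v = 0.8935 * 100 = 89.35%


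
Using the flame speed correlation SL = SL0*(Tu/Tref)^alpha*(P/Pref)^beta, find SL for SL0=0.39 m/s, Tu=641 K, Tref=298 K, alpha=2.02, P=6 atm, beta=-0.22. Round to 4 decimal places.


SL = SL0 * (Tu/Tref)^alpha * (P/Pref)^beta
T ratio = 641/298 = 2.15100671
(T ratio)^alpha = 2.15100671^2.02 = 4.698253
(P/Pref)^beta = 6^(-0.22) = 0.674228
SL = 0.39 * 4.698253 * 0.674228 = 1.2354 m/s


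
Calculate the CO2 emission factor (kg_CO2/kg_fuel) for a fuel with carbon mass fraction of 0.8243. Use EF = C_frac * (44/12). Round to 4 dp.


EF = C_frac * (M_CO2 / M_C)
EF = 0.8243 * (44/12)
EF = 0.8243 * 3.666667 = 3.0224 kg_CO2/kg_fuel


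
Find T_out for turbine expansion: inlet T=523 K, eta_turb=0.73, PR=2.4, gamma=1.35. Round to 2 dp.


T_out = T_in * (1 - eta * (1 - PR^(-(gamma-1)/gamma)))
Exponent = -(1.35-1)/1.35 = -0.25925926
PR^exp = 2.4^(-0.25925926) = 0.79694200
Factor = 1 - 0.73*(1 - 0.79694200) = 0.85176766
T_out = 523 * 0.85176766 = 445.47 K


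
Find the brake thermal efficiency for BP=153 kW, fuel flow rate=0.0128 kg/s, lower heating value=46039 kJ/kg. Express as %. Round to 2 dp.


eta_BTE = (BP / (mf * LHV)) * 100
Denominator = 0.0128 * 46039 = 589.2992 kW
eta_BTE = (153 / 589.2992) * 100 = 25.96%


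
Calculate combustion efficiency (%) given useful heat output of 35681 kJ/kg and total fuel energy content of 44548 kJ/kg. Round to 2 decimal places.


Efficiency = (Q_useful / Q_fuel) * 100
Efficiency = (35681 / 44548) * 100
Efficiency = 0.8010 * 100 = 80.10%


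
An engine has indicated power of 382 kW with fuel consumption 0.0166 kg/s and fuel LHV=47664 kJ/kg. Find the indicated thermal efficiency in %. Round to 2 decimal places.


eta_ith = (IP / (mf * LHV)) * 100
Denominator = 0.0166 * 47664 = 791.2224 kW
eta_ith = (382 / 791.2224) * 100 = 48.28%


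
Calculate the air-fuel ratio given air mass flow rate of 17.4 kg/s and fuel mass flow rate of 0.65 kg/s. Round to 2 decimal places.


AFR = m_air / m_fuel
AFR = 17.4 / 0.65 = 26.77


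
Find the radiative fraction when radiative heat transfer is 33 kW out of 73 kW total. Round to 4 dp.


f_rad = Q_rad / Q_total
f_rad = 33 / 73 = 0.4521


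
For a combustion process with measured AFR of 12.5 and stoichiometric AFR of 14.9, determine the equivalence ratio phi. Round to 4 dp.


phi = AFR_stoich / AFR_actual
phi = 14.9 / 12.5 = 1.1920


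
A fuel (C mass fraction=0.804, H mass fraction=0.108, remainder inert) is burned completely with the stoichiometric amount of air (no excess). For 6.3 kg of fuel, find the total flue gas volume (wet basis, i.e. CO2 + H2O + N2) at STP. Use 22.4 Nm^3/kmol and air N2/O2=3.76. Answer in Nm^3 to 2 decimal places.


Per kg fuel: CO2 = (C/12 kmol)*22.4 = (0.804/12)*22.4 = 1.50080 Nm^3
Per kg fuel: H2O = (H/2 kmol)*22.4 = (0.108/2)*22.4 = 1.20960 Nm^3
O2 needed per kg fuel = C/12 + H/4 = 0.804/12 + 0.108/4 = 0.09400000 kmol
Per kg fuel: N2 = O2*3.76*22.4 = 0.09400000*3.76*22.4 = 7.91706 Nm^3
Total per kg = 1.50080 + 1.20960 + 7.91706 = 10.62746 Nm^3
Total = 10.62746 * 6.3 = 66.95 Nm^3


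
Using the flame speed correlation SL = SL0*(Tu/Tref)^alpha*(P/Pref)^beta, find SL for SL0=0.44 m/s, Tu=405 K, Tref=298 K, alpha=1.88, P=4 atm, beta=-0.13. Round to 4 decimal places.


SL = SL0 * (Tu/Tref)^alpha * (P/Pref)^beta
T ratio = 405/298 = 1.35906040
(T ratio)^alpha = 1.35906040^1.88 = 1.780282
(P/Pref)^beta = 4^(-0.13) = 0.835088
SL = 0.44 * 1.780282 * 0.835088 = 0.6541 m/s


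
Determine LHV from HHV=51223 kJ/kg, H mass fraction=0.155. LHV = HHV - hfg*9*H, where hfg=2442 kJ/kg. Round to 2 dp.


LHV = HHV - hfg * 9 * H
Water correction = 2442 * 9 * 0.155 = 3406.590 kJ/kg
LHV = 51223 - 3406.590 = 47816.41 kJ/kg


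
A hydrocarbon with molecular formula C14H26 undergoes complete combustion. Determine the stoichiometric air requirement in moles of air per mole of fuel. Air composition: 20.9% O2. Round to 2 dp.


Balanced combustion: C14H26 + 20.5 O2 -> 14 CO2 + 13 H2O
O2 needed = C + H/4 = 14 + 26/4 = 20.50 moles
Air moles = O2 / 0.209 = 20.50 / 0.209 = 98.09 moles air


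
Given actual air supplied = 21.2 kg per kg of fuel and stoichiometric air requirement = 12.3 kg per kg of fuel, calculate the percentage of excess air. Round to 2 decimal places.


Excess air = actual - stoichiometric = 21.2 - 12.3 = 8.90 kg/kg fuel
Excess air % = (excess / stoich) * 100 = (8.90 / 12.3) * 100 = 72.36%


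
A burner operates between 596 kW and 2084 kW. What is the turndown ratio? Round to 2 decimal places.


TDR = Q_max / Q_min
TDR = 2084 / 596 = 3.50


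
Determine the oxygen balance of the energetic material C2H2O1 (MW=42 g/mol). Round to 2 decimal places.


OB = -1600 * (2C + H/2 - O) / MW
Inner = 2*2 + 2/2 - 1 = 4.00
OB = -1600 * 4.00 / 42 = -152.38%


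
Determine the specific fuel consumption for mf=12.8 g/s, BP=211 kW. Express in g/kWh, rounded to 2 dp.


SFC = (mf / BP) * 3600
Rate = 12.8 / 211 = 0.060664 g/(s*kW)
SFC = 0.060664 * 3600 = 218.39 g/kWh


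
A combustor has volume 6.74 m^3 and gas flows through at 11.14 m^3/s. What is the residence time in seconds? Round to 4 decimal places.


tau = V / Q_flow
tau = 6.74 / 11.14 = 0.6050 s


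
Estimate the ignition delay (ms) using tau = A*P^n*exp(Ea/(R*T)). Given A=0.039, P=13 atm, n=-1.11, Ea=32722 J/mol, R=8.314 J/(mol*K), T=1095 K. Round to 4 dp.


tau = A * P^n * exp(Ea/(R*T))
P^n = 13^(-1.11) = 0.05801267
Ea/(R*T) = 32722/(8.314*1095) = 3.594311
exp(Ea/(R*T)) = 36.390633
tau = 0.039 * 0.05801267 * 36.390633 = 0.0823 ms


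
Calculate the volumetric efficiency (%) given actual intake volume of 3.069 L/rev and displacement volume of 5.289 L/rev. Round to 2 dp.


eta_v = (V_actual / V_disp) * 100
Ratio = 3.069 / 5.289 = 0.5803
eta_v = 0.5803 * 100 = 58.03%


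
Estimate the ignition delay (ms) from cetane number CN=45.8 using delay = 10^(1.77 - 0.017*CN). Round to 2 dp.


delay = 10^(1.77 - 0.017*CN)
Exponent = 1.77 - 0.017*45.8 = 0.9914
delay = 10^0.9914 = 9.80 ms


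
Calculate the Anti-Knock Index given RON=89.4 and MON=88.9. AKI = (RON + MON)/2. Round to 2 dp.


AKI = (RON + MON) / 2
AKI = (89.4 + 88.9) / 2
AKI = 178.3 / 2 = 89.15


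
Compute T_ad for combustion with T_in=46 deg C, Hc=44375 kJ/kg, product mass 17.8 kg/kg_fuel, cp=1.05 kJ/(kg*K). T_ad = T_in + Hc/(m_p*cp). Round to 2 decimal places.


T_ad = T_in + Hc / (m_p * cp)
Denominator = 17.8 * 1.05 = 18.6900
Temperature rise = 44375 / 18.6900 = 2374.26 K
T_ad = 46 + 2374.26 = 2420.26 deg C


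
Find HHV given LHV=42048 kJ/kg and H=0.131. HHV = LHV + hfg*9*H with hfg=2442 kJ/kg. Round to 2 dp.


HHV = LHV + hfg * 9 * H
Water addition = 2442 * 9 * 0.131 = 2879.118 kJ/kg
HHV = 42048 + 2879.118 = 44927.12 kJ/kg


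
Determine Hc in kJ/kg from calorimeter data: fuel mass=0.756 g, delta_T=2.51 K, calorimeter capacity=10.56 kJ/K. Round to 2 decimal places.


Hc = C_cal * delta_T / m_fuel
Q_released = 10.56 * 2.51 = 26.5056 kJ
m_fuel = 0.756 g = 0.756/1000 kg = 0.000756 kg
Hc = 26.5056 / 0.000756 = 35060.32 kJ/kg


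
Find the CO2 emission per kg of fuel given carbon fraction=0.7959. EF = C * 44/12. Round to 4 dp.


EF = C_frac * (M_CO2 / M_C)
EF = 0.7959 * (44/12)
EF = 0.7959 * 3.666667 = 2.9183 kg_CO2/kg_fuel


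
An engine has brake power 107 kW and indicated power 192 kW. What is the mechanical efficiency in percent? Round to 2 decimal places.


eta_mech = (BP / IP) * 100
Ratio = 107 / 192 = 0.5573
eta_mech = 0.5573 * 100 = 55.73%


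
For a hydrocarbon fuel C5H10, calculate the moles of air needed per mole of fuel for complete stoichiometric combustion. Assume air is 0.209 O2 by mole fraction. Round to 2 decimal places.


Balanced combustion: C5H10 + 7.5 O2 -> 5 CO2 + 5 H2O
O2 needed = C + H/4 = 5 + 10/4 = 7.50 moles
Air moles = O2 / 0.209 = 7.50 / 0.209 = 35.89 moles air


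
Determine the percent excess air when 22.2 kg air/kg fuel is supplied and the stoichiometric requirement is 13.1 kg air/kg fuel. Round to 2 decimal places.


Excess air = actual - stoichiometric = 22.2 - 13.1 = 9.10 kg/kg fuel
Excess air % = (excess / stoich) * 100 = (9.10 / 13.1) * 100 = 69.47%


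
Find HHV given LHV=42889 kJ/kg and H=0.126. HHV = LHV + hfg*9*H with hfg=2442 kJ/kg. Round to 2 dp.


HHV = LHV + hfg * 9 * H
Water addition = 2442 * 9 * 0.126 = 2769.228 kJ/kg
HHV = 42889 + 2769.228 = 45658.23 kJ/kg


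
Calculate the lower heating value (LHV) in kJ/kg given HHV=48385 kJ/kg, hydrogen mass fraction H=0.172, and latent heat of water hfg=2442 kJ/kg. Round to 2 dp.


LHV = HHV - hfg * 9 * H
Water correction = 2442 * 9 * 0.172 = 3780.216 kJ/kg
LHV = 48385 - 3780.216 = 44604.78 kJ/kg


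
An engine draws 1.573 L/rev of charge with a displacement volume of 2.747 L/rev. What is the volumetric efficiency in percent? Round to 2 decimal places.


eta_v = (V_actual / V_disp) * 100
Ratio = 1.573 / 2.747 = 0.5726
eta_v = 0.5726 * 100 = 57.26%


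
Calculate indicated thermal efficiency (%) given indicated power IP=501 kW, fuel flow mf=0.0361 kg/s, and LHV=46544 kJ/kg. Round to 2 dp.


eta_ith = (IP / (mf * LHV)) * 100
Denominator = 0.0361 * 46544 = 1680.2384 kW
eta_ith = (501 / 1680.2384) * 100 = 29.82%


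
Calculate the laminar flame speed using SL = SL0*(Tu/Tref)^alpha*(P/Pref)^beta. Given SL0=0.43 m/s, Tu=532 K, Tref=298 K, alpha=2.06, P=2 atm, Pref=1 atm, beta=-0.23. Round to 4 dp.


SL = SL0 * (Tu/Tref)^alpha * (P/Pref)^beta
T ratio = 532/298 = 1.78523490
(T ratio)^alpha = 1.78523490^2.06 = 3.299837
(P/Pref)^beta = 2^(-0.23) = 0.852635
SL = 0.43 * 3.299837 * 0.852635 = 1.2098 m/s


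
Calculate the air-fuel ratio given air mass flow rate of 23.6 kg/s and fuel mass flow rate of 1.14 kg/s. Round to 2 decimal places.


AFR = m_air / m_fuel
AFR = 23.6 / 1.14 = 20.70


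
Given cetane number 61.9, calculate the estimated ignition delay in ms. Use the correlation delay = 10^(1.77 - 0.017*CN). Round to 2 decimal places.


delay = 10^(1.77 - 0.017*CN)
Exponent = 1.77 - 0.017*61.9 = 0.7177
delay = 10^0.7177 = 5.22 ms


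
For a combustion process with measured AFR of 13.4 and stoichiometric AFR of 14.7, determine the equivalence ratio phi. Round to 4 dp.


phi = AFR_stoich / AFR_actual
phi = 14.7 / 13.4 = 1.0970


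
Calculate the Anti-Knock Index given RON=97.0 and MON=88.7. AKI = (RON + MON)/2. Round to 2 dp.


AKI = (RON + MON) / 2
AKI = (97.0 + 88.7) / 2
AKI = 185.7 / 2 = 92.85


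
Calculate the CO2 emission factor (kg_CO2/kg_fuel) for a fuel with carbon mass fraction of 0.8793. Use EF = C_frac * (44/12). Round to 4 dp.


EF = C_frac * (M_CO2 / M_C)
EF = 0.8793 * (44/12)
EF = 0.8793 * 3.666667 = 3.2241 kg_CO2/kg_fuel


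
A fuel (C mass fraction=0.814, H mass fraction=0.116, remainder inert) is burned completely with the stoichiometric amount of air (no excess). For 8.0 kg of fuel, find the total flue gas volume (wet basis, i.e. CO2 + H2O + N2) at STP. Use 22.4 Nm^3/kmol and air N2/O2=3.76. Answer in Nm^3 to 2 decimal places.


Per kg fuel: CO2 = (C/12 kmol)*22.4 = (0.814/12)*22.4 = 1.51947 Nm^3
Per kg fuel: H2O = (H/2 kmol)*22.4 = (0.116/2)*22.4 = 1.29920 Nm^3
O2 needed per kg fuel = C/12 + H/4 = 0.814/12 + 0.116/4 = 0.09683333 kmol
Per kg fuel: N2 = O2*3.76*22.4 = 0.09683333*3.76*22.4 = 8.15569 Nm^3
Total per kg = 1.51947 + 1.29920 + 8.15569 = 10.97436 Nm^3
Total = 10.97436 * 8.0 = 87.79 Nm^3


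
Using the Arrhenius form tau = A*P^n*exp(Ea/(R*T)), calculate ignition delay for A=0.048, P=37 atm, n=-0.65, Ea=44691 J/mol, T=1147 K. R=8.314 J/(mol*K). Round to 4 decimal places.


tau = A * P^n * exp(Ea/(R*T))
P^n = 37^(-0.65) = 0.09564646
Ea/(R*T) = 44691/(8.314*1147) = 4.686479
exp(Ea/(R*T)) = 108.470534
tau = 0.048 * 0.09564646 * 108.470534 = 0.4980 ms


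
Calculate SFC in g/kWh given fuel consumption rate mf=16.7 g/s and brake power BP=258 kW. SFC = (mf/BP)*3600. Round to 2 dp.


SFC = (mf / BP) * 3600
Rate = 16.7 / 258 = 0.064729 g/(s*kW)
SFC = 0.064729 * 3600 = 233.02 g/kWh


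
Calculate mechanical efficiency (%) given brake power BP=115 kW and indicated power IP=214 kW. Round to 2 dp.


eta_mech = (BP / IP) * 100
Ratio = 115 / 214 = 0.5374
eta_mech = 0.5374 * 100 = 53.74%


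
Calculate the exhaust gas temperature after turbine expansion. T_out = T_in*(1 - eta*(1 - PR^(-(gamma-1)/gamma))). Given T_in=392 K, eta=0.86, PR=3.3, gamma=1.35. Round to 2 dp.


T_out = T_in * (1 - eta * (1 - PR^(-(gamma-1)/gamma)))
Exponent = -(1.35-1)/1.35 = -0.25925926
PR^exp = 3.3^(-0.25925926) = 0.73378775
Factor = 1 - 0.86*(1 - 0.73378775) = 0.77105747
T_out = 392 * 0.77105747 = 302.25 K


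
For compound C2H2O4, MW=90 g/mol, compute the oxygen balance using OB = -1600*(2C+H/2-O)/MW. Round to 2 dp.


OB = -1600 * (2C + H/2 - O) / MW
Inner = 2*2 + 2/2 - 4 = 1.00
OB = -1600 * 1.00 / 90 = -17.78%


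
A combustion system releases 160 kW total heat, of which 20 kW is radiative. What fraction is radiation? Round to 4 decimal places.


f_rad = Q_rad / Q_total
f_rad = 20 / 160 = 0.1250


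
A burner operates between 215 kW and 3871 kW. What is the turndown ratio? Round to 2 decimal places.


TDR = Q_max / Q_min
TDR = 3871 / 215 = 18.00


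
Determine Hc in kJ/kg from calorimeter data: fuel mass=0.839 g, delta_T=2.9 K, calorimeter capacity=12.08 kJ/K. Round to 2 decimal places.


Hc = C_cal * delta_T / m_fuel
Q_released = 12.08 * 2.9 = 35.0320 kJ
m_fuel = 0.839 g = 0.839/1000 kg = 0.000839 kg
Hc = 35.0320 / 0.000839 = 41754.47 kJ/kg


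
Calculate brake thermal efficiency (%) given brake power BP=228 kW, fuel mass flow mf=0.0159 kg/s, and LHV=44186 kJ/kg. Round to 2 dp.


eta_BTE = (BP / (mf * LHV)) * 100
Denominator = 0.0159 * 44186 = 702.5574 kW
eta_BTE = (228 / 702.5574) * 100 = 32.45%


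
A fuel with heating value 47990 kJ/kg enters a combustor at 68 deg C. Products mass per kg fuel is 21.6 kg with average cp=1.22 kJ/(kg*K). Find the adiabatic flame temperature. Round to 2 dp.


T_ad = T_in + Hc / (m_p * cp)
Denominator = 21.6 * 1.22 = 26.3520
Temperature rise = 47990 / 26.3520 = 1821.11 K
T_ad = 68 + 1821.11 = 1889.11 deg C


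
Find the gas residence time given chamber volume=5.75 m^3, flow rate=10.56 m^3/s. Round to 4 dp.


tau = V / Q_flow
tau = 5.75 / 10.56 = 0.5445 s


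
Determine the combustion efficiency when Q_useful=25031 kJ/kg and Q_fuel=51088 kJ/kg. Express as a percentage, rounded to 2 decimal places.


Efficiency = (Q_useful / Q_fuel) * 100
Efficiency = (25031 / 51088) * 100
Efficiency = 0.4900 * 100 = 49.00%


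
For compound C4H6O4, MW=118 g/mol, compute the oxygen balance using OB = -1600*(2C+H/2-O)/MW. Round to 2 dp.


OB = -1600 * (2C + H/2 - O) / MW
Inner = 2*4 + 6/2 - 4 = 7.00
OB = -1600 * 7.00 / 118 = -94.92%


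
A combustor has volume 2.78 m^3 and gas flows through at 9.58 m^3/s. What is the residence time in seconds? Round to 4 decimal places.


tau = V / Q_flow
tau = 2.78 / 9.58 = 0.2902 s


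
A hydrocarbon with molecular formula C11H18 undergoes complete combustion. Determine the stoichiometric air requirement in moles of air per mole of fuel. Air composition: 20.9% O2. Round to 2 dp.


Balanced combustion: C11H18 + 15.5 O2 -> 11 CO2 + 9 H2O
O2 needed = C + H/4 = 11 + 18/4 = 15.50 moles
Air moles = O2 / 0.209 = 15.50 / 0.209 = 74.16 moles air


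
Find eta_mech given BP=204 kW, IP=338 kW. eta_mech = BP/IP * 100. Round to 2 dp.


eta_mech = (BP / IP) * 100
Ratio = 204 / 338 = 0.6036
eta_mech = 0.6036 * 100 = 60.36%


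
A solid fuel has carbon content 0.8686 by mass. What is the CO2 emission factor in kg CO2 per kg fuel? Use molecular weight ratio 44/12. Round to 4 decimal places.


EF = C_frac * (M_CO2 / M_C)
EF = 0.8686 * (44/12)
EF = 0.8686 * 3.666667 = 3.1849 kg_CO2/kg_fuel


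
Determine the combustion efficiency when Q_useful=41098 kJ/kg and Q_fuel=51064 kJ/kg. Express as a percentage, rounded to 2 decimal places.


Efficiency = (Q_useful / Q_fuel) * 100
Efficiency = (41098 / 51064) * 100
Efficiency = 0.8048 * 100 = 80.48%


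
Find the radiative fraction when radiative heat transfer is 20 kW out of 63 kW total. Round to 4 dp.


f_rad = Q_rad / Q_total
f_rad = 20 / 63 = 0.3175


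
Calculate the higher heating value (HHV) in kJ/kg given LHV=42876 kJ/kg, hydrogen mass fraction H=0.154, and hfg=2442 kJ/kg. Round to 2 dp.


HHV = LHV + hfg * 9 * H
Water addition = 2442 * 9 * 0.154 = 3384.612 kJ/kg
HHV = 42876 + 3384.612 = 46260.61 kJ/kg


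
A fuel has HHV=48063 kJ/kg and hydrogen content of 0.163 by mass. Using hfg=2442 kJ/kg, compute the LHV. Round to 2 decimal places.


LHV = HHV - hfg * 9 * H
Water correction = 2442 * 9 * 0.163 = 3582.414 kJ/kg
LHV = 48063 - 3582.414 = 44480.59 kJ/kg


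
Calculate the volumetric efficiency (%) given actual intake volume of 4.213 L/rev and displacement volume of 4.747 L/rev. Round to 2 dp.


eta_v = (V_actual / V_disp) * 100
Ratio = 4.213 / 4.747 = 0.8875
eta_v = 0.8875 * 100 = 88.75%


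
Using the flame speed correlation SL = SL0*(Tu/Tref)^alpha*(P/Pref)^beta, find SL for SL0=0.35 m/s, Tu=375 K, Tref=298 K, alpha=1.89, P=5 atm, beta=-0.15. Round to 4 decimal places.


SL = SL0 * (Tu/Tref)^alpha * (P/Pref)^beta
T ratio = 375/298 = 1.25838926
(T ratio)^alpha = 1.25838926^1.89 = 1.544011
(P/Pref)^beta = 5^(-0.15) = 0.785515
SL = 0.35 * 1.544011 * 0.785515 = 0.4245 m/s


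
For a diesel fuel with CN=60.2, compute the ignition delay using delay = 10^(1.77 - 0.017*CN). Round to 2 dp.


delay = 10^(1.77 - 0.017*CN)
Exponent = 1.77 - 0.017*60.2 = 0.7466
delay = 10^0.7466 = 5.58 ms


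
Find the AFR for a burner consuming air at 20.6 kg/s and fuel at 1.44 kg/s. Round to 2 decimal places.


AFR = m_air / m_fuel
AFR = 20.6 / 1.44 = 14.31


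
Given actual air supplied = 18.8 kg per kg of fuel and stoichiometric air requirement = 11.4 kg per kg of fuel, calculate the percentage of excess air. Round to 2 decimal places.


Excess air = actual - stoichiometric = 18.8 - 11.4 = 7.40 kg/kg fuel
Excess air % = (excess / stoich) * 100 = (7.40 / 11.4) * 100 = 64.91%


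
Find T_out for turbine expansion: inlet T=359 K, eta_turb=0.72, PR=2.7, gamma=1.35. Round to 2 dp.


T_out = T_in * (1 - eta * (1 - PR^(-(gamma-1)/gamma)))
Exponent = -(1.35-1)/1.35 = -0.25925926
PR^exp = 2.7^(-0.25925926) = 0.77297411
Factor = 1 - 0.72*(1 - 0.77297411) = 0.83654136
T_out = 359 * 0.83654136 = 300.32 K
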